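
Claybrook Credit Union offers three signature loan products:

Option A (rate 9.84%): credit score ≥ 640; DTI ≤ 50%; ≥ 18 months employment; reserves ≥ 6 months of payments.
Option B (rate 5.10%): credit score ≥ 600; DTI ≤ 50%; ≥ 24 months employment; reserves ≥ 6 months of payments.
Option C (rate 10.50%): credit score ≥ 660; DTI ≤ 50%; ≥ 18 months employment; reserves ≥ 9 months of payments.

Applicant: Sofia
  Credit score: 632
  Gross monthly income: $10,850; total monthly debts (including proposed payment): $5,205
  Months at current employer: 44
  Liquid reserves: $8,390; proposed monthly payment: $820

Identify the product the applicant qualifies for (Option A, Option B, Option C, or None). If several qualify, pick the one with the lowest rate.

Option B

DTI = 5,205/10,850 = 48%.
Reserves = 8,390/820 = 10.2 months.
Option A: score 632 < 640; DTI 48% ≤ 50%; employment 44 ≥ 18 mo; reserves 10.2 ≥ 6 mo → does not qualify.
Option B: score 632 ≥ 600; DTI 48% ≤ 50%; employment 44 ≥ 24 mo; reserves 10.2 ≥ 6 mo → qualifies.
Option C: score 632 < 660; DTI 48% ≤ 50%; employment 44 ≥ 18 mo; reserves 10.2 ≥ 9 mo → does not qualify.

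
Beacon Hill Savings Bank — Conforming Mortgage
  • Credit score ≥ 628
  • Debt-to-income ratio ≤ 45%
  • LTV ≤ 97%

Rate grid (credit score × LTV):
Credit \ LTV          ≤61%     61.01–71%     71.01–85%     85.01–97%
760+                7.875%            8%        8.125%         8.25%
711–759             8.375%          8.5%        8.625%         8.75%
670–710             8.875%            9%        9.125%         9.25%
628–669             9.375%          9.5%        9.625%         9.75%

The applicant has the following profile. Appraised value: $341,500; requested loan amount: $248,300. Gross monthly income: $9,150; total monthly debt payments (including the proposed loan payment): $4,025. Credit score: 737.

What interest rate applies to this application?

8.625%

Credit score 737 ≥ 628; Debt-to-income = 4,025/9,150 = 44% — meets 45% limit
LTV = 248,300/341,500 = 72.7% ≤ 97%
Row: 737 falls in 711–759. Column: 72.7% falls in 71.01–85%. Rate = 8.625%.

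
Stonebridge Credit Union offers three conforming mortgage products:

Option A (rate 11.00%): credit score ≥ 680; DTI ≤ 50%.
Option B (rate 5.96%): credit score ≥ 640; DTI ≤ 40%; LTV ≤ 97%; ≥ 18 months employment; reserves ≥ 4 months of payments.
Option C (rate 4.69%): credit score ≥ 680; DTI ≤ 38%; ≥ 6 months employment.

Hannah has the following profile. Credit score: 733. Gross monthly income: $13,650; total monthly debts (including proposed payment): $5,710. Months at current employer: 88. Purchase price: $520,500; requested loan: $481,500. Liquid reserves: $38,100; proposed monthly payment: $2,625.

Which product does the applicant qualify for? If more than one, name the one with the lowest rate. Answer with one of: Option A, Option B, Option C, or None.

Option A

DTI = 5,710/13,650 = 41.8%.
LTV = 481,500/520,500 = 92.5%.
Reserves = 38,100/2,625 = 14.5 months.
Option A: score 733 ≥ 680; DTI 41.8% ≤ 50% → qualifies.
Option B: score 733 ≥ 640; DTI 41.8% > 40%; LTV 92.5% ≤ 97%; employment 88 ≥ 18 mo; reserves 14.5 ≥ 4 mo → does not qualify.
Option C: score 733 ≥ 680; DTI 41.8% > 38%; employment 88 ≥ 6 mo → does not qualify.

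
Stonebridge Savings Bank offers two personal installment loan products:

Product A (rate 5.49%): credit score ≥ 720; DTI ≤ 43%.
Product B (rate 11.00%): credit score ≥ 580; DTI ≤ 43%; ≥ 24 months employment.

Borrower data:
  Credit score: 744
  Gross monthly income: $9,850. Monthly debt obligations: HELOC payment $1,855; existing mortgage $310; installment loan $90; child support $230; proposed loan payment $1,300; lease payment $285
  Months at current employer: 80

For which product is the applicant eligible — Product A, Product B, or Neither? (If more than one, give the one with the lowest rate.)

Total debts = (1,855 + 310 + 90 + 230 + 1,300 + 285) = 4,070; DTI = 4,070/9,850 = 41.3%.
Product A: score 744 ≥ 720; DTI 41.3% ≤ 43% → qualifies.
Product B: score 744 ≥ 580; DTI 41.3% ≤ 43%; employment 80 ≥ 24 mo → qualifies.
Qualifying: Product A, Product B. Lowest rate is 5.49% → Product A.

Product A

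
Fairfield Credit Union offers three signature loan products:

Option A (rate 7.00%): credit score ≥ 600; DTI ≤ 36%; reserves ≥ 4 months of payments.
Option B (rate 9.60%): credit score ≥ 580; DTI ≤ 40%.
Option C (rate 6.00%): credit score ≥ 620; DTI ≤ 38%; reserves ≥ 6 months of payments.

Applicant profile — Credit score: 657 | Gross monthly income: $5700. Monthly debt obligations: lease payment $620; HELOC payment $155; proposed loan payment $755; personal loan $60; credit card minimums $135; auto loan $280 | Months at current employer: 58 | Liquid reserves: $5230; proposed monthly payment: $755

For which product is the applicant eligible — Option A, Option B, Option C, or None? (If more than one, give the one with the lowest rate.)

Total debts = (620 + 155 + 755 + 60 + 135 + 280) = 2,005; DTI = 2,005/5,700 = 35.2%.
Reserves = 5,230/755 = 6.9 months.
Option A: score 657 ≥ 600; DTI 35.2% ≤ 36%; reserves 6.9 ≥ 4 mo → qualifies.
Option B: score 657 ≥ 580; DTI 35.2% ≤ 40% → qualifies.
Option C: score 657 ≥ 620; DTI 35.2% ≤ 38%; reserves 6.9 ≥ 6 mo → qualifies.
Qualifying: Option A, Option B, Option C. Lowest rate is 6.00% → Option C.

Option C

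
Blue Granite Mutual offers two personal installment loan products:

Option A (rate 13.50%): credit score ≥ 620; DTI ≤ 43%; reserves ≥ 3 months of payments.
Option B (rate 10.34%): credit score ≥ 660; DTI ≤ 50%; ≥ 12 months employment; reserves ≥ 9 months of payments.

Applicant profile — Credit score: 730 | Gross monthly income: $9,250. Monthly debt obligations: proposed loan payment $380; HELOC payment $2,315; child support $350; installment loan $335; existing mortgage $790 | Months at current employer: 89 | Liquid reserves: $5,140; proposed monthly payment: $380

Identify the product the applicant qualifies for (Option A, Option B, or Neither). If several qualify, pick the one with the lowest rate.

Total debts = (380 + 2,315 + 350 + 335 + 790) = 4,170; DTI = 4,170/9,250 = 45.1%.
Reserves = 5,140/380 = 13.5 months.
Option A: score 730 ≥ 620; DTI 45.1% > 43%; reserves 13.5 ≥ 3 mo → does not qualify.
Option B: score 730 ≥ 660; DTI 45.1% ≤ 50%; employment 89 ≥ 12 mo; reserves 13.5 ≥ 9 mo → qualifies.

Option B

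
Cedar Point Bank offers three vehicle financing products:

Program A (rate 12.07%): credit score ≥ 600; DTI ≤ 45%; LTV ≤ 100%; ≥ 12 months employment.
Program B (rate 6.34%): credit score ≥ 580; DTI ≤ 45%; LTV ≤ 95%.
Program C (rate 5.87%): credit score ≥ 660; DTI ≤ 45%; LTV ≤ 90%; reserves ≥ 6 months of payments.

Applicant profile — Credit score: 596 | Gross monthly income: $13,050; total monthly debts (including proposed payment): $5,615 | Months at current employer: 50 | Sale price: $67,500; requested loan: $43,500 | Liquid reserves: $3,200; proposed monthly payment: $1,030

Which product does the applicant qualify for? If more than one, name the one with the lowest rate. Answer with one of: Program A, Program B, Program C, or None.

DTI = 5,615/13,050 = 43%.
LTV = 43,500/67,500 = 64.4%.
Reserves = 3,200/1,030 = 3.1 months.
Program A: score 596 < 600; DTI 43% ≤ 45%; LTV 64.4% ≤ 100%; employment 50 ≥ 12 mo → does not qualify.
Program B: score 596 ≥ 580; DTI 43% ≤ 45%; LTV 64.4% ≤ 95% → qualifies.
Program C: score 596 < 660; DTI 43% ≤ 45%; LTV 64.4% ≤ 90%; reserves 3.1 < 6 mo → does not qualify.

Program B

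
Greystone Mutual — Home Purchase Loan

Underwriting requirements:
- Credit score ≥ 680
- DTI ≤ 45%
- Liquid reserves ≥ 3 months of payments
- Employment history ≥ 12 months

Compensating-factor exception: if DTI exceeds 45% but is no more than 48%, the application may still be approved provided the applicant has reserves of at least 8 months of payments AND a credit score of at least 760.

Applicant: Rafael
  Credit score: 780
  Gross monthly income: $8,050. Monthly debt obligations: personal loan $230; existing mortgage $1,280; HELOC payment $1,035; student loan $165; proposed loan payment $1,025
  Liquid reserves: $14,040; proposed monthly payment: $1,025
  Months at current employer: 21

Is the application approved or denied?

Approved

Credit score 780 ≥ 680 (meets base)
Total debts = (230 + 1,280 + 1,035 + 165 + 1,025) = 3,735. DTI: 3,735 ÷ 8,050 = 46.4%, over the 45% base limit.
Reserves: 14,040 ÷ 1,025 = 13.7 months (meets 3-month minimum)
Employment 21 ≥ 12 months
46.4% falls in the override range (45%–48%), so the compensating-factor test applies.
Override check — reserves: 13.7 mo (ok); score: 780 (ok).
Both compensating conditions met → exception applies.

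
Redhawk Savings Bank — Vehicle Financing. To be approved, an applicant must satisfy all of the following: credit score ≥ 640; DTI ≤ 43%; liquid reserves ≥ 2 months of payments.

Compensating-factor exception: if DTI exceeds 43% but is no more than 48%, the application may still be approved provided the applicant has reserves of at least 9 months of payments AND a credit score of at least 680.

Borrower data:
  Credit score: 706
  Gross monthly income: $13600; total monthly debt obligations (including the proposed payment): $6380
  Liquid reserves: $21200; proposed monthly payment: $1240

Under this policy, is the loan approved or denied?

Credit score 706 ≥ 640 (meets base)
DTI: 6,380 ÷ 13,600 = 46.9%, over the 43% base limit.
Reserves = 21,200/1,240 = 17.1 months ≥ 2
DTI 46.9% is within the 43%–48% exception band; checking compensating factors.
Override check — reserves: 17.1 mo (ok); score: 706 (ok).
Both compensating conditions met → exception applies.

Approved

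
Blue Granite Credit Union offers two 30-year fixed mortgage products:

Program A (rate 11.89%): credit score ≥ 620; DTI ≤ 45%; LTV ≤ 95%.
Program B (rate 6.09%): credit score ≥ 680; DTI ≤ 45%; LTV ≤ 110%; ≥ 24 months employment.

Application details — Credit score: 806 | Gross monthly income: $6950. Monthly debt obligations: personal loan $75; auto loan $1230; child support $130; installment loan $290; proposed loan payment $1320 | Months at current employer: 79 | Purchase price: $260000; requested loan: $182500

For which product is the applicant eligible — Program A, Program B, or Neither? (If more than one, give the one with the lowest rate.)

Total debts = (75 + 1,230 + 130 + 290 + 1,320) = 3,045; DTI = 3,045/6,950 = 43.8%.
LTV = 182,500/260,000 = 70.2%.
Program A: score 806 ≥ 620; DTI 43.8% ≤ 45%; LTV 70.2% ≤ 95% → qualifies.
Program B: score 806 ≥ 680; DTI 43.8% ≤ 45%; LTV 70.2% ≤ 110%; employment 79 ≥ 24 mo → qualifies.
Qualifying: Program A, Program B. Lowest rate is 6.09% → Program B.

Program B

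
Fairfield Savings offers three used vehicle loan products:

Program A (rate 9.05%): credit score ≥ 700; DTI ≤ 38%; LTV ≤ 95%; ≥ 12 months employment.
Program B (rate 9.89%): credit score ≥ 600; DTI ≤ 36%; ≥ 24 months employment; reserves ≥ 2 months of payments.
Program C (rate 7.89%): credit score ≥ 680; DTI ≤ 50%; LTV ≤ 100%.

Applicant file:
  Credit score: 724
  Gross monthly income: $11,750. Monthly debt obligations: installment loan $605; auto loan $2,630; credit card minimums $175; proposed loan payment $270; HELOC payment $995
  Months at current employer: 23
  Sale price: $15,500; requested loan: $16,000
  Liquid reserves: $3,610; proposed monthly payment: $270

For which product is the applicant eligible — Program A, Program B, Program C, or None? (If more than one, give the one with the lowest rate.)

None

Total debts = (605 + 2,630 + 175 + 270 + 995) = 4,675; DTI = 4,675/11,750 = 39.8%.
LTV = 16,000/15,500 = 103.2%.
Reserves = 3,610/270 = 13.4 months.
Program A: score 724 ≥ 700; DTI 39.8% > 38%; LTV 103.2% > 95%; employment 23 ≥ 12 mo → does not qualify.
Program B: score 724 ≥ 600; DTI 39.8% > 36%; employment 23 < 24 mo; reserves 13.4 ≥ 2 mo → does not qualify.
Program C: score 724 ≥ 680; DTI 39.8% ≤ 50%; LTV 103.2% > 100% → does not qualify.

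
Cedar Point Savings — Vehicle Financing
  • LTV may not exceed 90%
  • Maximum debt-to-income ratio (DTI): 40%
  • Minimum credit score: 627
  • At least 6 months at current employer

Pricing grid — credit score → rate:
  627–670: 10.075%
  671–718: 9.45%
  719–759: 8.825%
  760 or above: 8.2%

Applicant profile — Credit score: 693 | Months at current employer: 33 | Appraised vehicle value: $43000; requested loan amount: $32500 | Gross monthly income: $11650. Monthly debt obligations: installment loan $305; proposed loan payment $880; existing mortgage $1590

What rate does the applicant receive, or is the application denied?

Credit score 693 ≥ 627 (meets minimum)
Total monthly debts = (305 + 880 + 1,590) = 2,775. Debt-to-income = 2,775/11,650 = 23.8% — meets 40% limit
Employment 33 ≥ 6 months
LTV: 32,500 ÷ 43,000 = 75.6%, within 90% cap
All requirements met. Score 693 falls in the 671–718 tier → 9.45%.

Approved at 9.45%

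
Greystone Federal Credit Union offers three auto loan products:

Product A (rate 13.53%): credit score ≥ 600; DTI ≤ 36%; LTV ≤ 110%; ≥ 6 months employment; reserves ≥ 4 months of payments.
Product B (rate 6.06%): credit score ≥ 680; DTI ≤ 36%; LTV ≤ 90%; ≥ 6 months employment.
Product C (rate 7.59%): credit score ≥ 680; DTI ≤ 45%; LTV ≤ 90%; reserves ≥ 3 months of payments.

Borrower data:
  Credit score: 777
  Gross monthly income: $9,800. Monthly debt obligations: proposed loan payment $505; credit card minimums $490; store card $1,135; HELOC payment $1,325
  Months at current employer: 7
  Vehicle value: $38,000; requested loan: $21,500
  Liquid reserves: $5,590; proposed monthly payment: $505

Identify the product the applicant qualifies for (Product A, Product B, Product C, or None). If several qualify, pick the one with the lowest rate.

Total debts = (505 + 490 + 1,135 + 1,325) = 3,455; DTI = 3,455/9,800 = 35.3%.
LTV = 21,500/38,000 = 56.6%.
Reserves = 5,590/505 = 11.1 months.
Product A: score 777 ≥ 600; DTI 35.3% ≤ 36%; LTV 56.6% ≤ 110%; employment 7 ≥ 6 mo; reserves 11.1 ≥ 4 mo → qualifies.
Product B: score 777 ≥ 680; DTI 35.3% ≤ 36%; LTV 56.6% ≤ 90%; employment 7 ≥ 6 mo → qualifies.
Product C: score 777 ≥ 680; DTI 35.3% ≤ 45%; LTV 56.6% ≤ 90%; reserves 11.1 ≥ 3 mo → qualifies.
Qualifying: Product A, Product B, Product C. Lowest rate is 6.06% → Product B.

Product B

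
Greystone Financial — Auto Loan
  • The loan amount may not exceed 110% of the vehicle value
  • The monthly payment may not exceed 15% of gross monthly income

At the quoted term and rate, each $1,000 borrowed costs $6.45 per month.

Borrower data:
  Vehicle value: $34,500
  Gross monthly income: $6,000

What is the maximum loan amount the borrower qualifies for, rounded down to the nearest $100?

Payment cap: 15% × $6,000 = $900/month.
At $6.45 per $1,000, that supports 900/6.45 × 1,000 ≈ $139,534 → $139,500.
LTV cap: 110% × $34,500 = $37,950 → $37,900.
Binding constraint: loan-to-value.

$37,900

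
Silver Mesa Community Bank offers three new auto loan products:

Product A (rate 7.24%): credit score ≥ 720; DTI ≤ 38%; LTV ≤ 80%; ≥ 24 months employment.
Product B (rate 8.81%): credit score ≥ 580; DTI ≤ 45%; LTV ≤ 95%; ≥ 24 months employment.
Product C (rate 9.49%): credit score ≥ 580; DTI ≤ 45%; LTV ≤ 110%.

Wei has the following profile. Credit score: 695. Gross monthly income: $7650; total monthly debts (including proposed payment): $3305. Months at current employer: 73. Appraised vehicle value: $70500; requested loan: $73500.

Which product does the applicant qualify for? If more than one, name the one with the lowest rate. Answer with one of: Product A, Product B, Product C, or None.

DTI = 3,305/7,650 = 43.2%.
LTV = 73,500/70,500 = 104.3%.
Product A: score 695 < 720; DTI 43.2% > 38%; LTV 104.3% > 80%; employment 73 ≥ 24 mo → does not qualify.
Product B: score 695 ≥ 580; DTI 43.2% ≤ 45%; LTV 104.3% > 95%; employment 73 ≥ 24 mo → does not qualify.
Product C: score 695 ≥ 580; DTI 43.2% ≤ 45%; LTV 104.3% ≤ 110% → qualifies.

Product C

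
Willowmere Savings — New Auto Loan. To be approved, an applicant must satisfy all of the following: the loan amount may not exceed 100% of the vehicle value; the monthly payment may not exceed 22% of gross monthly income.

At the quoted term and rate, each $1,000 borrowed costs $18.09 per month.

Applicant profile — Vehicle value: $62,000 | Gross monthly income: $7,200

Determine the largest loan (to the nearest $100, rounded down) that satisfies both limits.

Payment cap: 22% × $7,200 = $1,584/month.
At $18.09 per $1,000, that supports 1,584/18.09 × 1,000 ≈ $87,562 → $87,500.
LTV cap: 100% × $62,000 = $62,000 → $62,000.
Binding constraint: loan-to-value.

$62,000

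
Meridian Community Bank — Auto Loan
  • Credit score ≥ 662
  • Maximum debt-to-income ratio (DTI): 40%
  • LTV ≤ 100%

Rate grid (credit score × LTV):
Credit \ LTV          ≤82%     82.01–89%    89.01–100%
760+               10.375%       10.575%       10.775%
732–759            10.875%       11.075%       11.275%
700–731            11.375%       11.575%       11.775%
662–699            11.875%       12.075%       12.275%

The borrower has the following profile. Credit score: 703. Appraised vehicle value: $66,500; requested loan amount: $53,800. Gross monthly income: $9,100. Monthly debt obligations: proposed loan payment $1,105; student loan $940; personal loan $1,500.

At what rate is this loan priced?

Credit score 703 ≥ 662; Total monthly debts = (1,105 + 940 + 1,500) = 3,545. Debt-to-income = 3,545/9,100 = 39% — meets 40% limit
LTV = 53,800/66,500 = 80.9% ≤ 100%
Row: 703 falls in 700–731. Column: 80.9% falls in ≤82%. Rate = 11.375%.

11.375%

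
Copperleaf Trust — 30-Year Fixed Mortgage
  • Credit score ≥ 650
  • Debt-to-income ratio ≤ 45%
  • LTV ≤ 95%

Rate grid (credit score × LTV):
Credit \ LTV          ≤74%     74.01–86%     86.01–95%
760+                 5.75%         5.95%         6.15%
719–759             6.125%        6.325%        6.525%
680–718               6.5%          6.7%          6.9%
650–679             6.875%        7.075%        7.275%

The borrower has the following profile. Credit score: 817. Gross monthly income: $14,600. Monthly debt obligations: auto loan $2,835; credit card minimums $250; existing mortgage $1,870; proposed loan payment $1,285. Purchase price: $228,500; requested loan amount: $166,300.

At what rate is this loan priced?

5.75%

Credit score 817 ≥ 650; Total monthly debts = (2,835 + 250 + 1,870 + 1,285) = 6,240. DTI = 6,240/14,600 = 42.7% ≤ 45%
Loan-to-value = 166,300/228,500 = 72.8% — pass (95% max)
Score 817 is in the 760+ band; LTV 72.8% is in the ≤74% band → 5.75%.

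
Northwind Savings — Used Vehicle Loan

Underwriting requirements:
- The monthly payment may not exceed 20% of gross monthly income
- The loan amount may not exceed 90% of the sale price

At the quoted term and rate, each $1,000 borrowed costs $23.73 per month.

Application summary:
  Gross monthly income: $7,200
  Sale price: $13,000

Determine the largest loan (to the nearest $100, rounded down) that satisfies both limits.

Payment cap: 20% × $7,200 = $1,440/month.
At $23.73 per $1,000, that supports 1,440/23.73 × 1,000 ≈ $60,682 → $60,600.
LTV cap: 90% × $13,000 = $11,700 → $11,700.
Binding constraint: loan-to-value.

$11,700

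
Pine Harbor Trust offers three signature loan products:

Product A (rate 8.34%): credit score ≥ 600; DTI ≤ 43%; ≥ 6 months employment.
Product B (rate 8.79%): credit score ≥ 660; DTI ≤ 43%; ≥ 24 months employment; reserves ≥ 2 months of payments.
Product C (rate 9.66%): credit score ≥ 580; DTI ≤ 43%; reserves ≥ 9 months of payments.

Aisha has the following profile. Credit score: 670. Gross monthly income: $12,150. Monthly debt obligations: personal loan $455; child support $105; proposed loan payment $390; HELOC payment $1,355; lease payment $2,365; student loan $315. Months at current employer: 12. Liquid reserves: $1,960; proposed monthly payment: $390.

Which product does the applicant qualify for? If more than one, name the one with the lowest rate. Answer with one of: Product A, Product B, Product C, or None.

Product A

Total debts = (455 + 105 + 390 + 1,355 + 2,365 + 315) = 4,985; DTI = 4,985/12,150 = 41%.
Reserves = 1,960/390 = 5.0 months.
Product A: score 670 ≥ 600; DTI 41% ≤ 43%; employment 12 ≥ 6 mo → qualifies.
Product B: score 670 ≥ 660; DTI 41% ≤ 43%; employment 12 < 24 mo; reserves 5.0 ≥ 2 mo → does not qualify.
Product C: score 670 ≥ 580; DTI 41% ≤ 43%; reserves 5.0 < 9 mo → does not qualify.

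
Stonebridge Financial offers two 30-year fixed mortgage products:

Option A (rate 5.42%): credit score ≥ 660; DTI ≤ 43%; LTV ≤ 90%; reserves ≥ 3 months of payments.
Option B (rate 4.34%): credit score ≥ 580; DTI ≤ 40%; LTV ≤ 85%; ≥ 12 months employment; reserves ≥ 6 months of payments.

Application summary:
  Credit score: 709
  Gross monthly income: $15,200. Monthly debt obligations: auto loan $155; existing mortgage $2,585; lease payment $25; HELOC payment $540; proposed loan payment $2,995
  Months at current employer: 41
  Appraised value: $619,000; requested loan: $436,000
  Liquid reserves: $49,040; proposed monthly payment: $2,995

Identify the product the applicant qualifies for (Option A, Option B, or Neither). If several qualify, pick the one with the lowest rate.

Total debts = (155 + 2,585 + 25 + 540 + 2,995) = 6,300; DTI = 6,300/15,200 = 41.4%.
LTV = 436,000/619,000 = 70.4%.
Reserves = 49,040/2,995 = 16.4 months.
Option A: score 709 ≥ 660; DTI 41.4% ≤ 43%; LTV 70.4% ≤ 90%; reserves 16.4 ≥ 3 mo → qualifies.
Option B: score 709 ≥ 580; DTI 41.4% > 40%; LTV 70.4% ≤ 85%; employment 41 ≥ 12 mo; reserves 16.4 ≥ 6 mo → does not qualify.

Option A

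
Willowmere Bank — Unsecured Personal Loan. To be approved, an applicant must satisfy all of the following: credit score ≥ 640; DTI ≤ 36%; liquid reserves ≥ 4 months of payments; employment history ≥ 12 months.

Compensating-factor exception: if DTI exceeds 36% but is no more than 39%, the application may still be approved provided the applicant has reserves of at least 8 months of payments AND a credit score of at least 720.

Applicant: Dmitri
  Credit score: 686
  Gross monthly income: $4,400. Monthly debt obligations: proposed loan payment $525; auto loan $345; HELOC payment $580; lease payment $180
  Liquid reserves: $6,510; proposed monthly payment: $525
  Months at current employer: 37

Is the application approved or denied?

Credit score 686 ≥ 640 (meets base)
Total debts = (525 + 345 + 580 + 180) = 1,630. DTI = 1,630/4,400 = 37% > 36% — standard DTI limit exceeded.
Reserves = 6,510/525 = 12.4 months ≥ 4
Employment 37 ≥ 12 months
DTI 37% is within the 36%–39% exception band; checking compensating factors.
Override check — reserves: 12.4 mo (ok); score: 686 (below 720).
Compensating-factor requirement not fully met.

Denied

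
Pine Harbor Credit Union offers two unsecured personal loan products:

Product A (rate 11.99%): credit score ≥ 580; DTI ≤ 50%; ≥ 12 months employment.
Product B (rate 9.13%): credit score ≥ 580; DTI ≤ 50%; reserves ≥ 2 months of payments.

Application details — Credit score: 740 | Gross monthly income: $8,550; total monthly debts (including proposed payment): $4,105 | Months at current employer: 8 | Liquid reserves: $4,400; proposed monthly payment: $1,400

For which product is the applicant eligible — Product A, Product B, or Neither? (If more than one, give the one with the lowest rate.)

DTI = 4,105/8,550 = 48%.
Reserves = 4,400/1,400 = 3.1 months.
Product A: score 740 ≥ 580; DTI 48% ≤ 50%; employment 8 < 12 mo → does not qualify.
Product B: score 740 ≥ 580; DTI 48% ≤ 50%; reserves 3.1 ≥ 2 mo → qualifies.

Product B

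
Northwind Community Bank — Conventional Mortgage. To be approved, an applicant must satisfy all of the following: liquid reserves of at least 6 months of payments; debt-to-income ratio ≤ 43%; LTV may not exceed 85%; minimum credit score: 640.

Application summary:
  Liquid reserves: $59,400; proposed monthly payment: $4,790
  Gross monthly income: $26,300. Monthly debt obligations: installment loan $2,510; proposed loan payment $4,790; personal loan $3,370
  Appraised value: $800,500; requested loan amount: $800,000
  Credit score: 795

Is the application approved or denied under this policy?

Denied

Reserves: 59,400 ÷ 4,790 = 12.4 months (meets 6-month minimum)
Total monthly debts = (2,510 + 4,790 + 3,370) = 10,670. DTI: 10,670 ÷ 26,300 = 40.6%, within the 43% cap
Loan-to-value = 800,000/800,500 = 99.9% — fail (85% max)
Credit score 795 ≥ 640 (meets)
Fails on LTV.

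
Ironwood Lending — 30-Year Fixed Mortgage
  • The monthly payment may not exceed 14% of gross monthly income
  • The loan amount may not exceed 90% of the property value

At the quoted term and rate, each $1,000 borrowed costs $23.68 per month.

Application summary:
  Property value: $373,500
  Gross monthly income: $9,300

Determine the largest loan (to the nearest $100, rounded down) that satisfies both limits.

Payment cap: 14% × $9,300 = $1,302/month.
At $23.68 per $1,000, that supports 1,302/23.68 × 1,000 ≈ $54,983 → $54,900.
LTV cap: 90% × $373,500 = $336,150 → $336,100.
Binding constraint: payment-to-income.

$54,900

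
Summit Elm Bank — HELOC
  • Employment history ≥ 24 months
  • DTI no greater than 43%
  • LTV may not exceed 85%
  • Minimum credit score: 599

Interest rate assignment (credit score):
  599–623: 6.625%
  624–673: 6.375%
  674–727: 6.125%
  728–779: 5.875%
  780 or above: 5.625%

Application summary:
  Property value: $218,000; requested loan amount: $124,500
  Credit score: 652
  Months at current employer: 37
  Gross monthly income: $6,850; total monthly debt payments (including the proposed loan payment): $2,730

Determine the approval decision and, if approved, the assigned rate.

Approved at 6.375%

Credit score 652 ≥ 599 (meets minimum)
Employment 37 ≥ 24 months
Loan-to-value = 124,500/218,000 = 57.1% — pass (85% max)
Debt-to-income = 2,730/6,850 = 39.9% — meets 43% limit
All requirements met. Score 652 falls in the 624–673 tier → 6.375%.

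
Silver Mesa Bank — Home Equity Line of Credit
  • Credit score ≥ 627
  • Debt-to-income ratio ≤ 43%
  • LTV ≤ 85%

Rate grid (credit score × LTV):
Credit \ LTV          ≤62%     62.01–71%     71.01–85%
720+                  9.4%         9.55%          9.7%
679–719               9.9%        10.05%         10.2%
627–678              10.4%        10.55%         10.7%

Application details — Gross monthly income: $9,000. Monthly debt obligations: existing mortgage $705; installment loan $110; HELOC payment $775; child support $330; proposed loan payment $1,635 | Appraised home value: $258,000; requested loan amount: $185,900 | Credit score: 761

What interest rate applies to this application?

Credit score 761 ≥ 627; Total monthly debts = (705 + 110 + 775 + 330 + 1,635) = 3,555. DTI: 3,555 ÷ 9,000 = 39.5%, within the 43% cap
LTV = 185,900/258,000 = 72.1% ≤ 85%
Score 761 is in the 720+ band; LTV 72.1% is in the 71.01–85% band → 9.7%.

9.7%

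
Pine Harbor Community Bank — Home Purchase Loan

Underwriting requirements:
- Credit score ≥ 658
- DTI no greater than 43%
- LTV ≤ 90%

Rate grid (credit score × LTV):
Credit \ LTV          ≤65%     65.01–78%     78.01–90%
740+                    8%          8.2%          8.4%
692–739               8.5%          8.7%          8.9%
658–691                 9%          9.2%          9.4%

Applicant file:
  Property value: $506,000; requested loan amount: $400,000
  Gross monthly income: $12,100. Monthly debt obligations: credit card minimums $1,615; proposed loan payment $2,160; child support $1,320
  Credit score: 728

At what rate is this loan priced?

8.9%

Credit score 728 ≥ 658; Total monthly debts = (1,615 + 2,160 + 1,320) = 5,095. DTI = 5,095/12,100 = 42.1% ≤ 43%
Loan-to-value = 400,000/506,000 = 79.1% — pass (90% max)
Credit 728 → row 692–739; LTV 79.1% → column 78.01–90%. Grid cell → 8.9%.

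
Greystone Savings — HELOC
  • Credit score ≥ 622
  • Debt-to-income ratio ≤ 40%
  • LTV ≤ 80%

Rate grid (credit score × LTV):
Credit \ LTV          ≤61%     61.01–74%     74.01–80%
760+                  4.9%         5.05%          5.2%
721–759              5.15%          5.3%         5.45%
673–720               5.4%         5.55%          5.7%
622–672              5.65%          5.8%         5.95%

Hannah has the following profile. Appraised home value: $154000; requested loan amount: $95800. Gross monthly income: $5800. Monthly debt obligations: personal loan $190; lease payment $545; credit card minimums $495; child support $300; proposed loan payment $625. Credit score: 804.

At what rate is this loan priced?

5.05%

Credit score 804 ≥ 622; Total monthly debts = (190 + 545 + 495 + 300 + 625) = 2,155. DTI = 2,155/5,800 = 37.2% ≤ 40%
LTV: 95,800 ÷ 154,000 = 62.2%, within 80% cap
Row: 804 falls in 760+. Column: 62.2% falls in 61.01–74%. Rate = 5.05%.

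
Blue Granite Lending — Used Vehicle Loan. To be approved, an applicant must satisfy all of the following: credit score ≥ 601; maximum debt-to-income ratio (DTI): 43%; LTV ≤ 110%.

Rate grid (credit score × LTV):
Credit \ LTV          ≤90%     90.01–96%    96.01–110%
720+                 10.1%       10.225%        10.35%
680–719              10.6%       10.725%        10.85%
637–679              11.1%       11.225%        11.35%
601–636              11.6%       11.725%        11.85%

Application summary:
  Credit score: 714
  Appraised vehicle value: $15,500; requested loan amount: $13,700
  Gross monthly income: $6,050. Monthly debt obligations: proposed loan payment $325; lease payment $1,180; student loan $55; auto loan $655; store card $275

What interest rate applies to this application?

10.6%

Credit score 714 ≥ 601; Total monthly debts = (325 + 1,180 + 55 + 655 + 275) = 2,490. DTI = 2,490/6,050 = 41.2% ≤ 43%
Loan-to-value = 13,700/15,500 = 88.4% — pass (110% max)
Credit 714 → row 680–719; LTV 88.4% → column ≤90%. Grid cell → 10.6%.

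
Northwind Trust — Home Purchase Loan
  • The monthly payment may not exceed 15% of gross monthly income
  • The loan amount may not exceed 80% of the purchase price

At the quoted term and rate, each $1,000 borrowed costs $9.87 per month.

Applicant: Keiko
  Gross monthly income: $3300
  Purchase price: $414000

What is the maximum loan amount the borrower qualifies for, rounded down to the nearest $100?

$50,100

Payment cap: 15% × $3,300 = $495/month.
At $9.87 per $1,000, that supports 495/9.87 × 1,000 ≈ $50,151 → $50,100.
LTV cap: 80% × $414,000 = $331,200 → $331,200.
Binding constraint: payment-to-income.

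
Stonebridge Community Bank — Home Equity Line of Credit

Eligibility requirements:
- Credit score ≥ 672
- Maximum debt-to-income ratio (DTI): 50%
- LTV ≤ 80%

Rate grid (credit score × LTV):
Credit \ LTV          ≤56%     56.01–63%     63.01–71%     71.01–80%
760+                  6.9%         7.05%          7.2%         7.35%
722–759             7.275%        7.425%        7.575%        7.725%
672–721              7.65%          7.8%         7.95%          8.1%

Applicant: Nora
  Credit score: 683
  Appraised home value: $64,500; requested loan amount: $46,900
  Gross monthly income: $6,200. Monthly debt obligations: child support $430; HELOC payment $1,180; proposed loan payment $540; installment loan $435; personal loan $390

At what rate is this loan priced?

Credit score 683 ≥ 672; Total monthly debts = (430 + 1,180 + 540 + 435 + 390) = 2,975. DTI: 2,975 ÷ 6,200 = 48%, within the 50% cap
LTV = 46,900/64,500 = 72.7% ≤ 80%
Score 683 is in the 672–721 band; LTV 72.7% is in the 71.01–80% band → 8.1%.

8.1%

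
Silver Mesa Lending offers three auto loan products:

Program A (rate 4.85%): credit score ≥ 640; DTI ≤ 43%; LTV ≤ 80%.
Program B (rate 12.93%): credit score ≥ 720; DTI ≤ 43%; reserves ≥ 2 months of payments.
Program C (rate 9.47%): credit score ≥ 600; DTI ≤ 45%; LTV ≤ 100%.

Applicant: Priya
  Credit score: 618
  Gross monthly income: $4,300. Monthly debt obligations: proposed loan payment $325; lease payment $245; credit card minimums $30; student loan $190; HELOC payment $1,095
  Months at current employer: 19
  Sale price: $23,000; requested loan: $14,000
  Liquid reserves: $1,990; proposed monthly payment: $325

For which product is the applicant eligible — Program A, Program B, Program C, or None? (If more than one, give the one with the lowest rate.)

Program C

Total debts = (325 + 245 + 30 + 190 + 1,095) = 1,885; DTI = 1,885/4,300 = 43.8%.
LTV = 14,000/23,000 = 60.9%.
Reserves = 1,990/325 = 6.1 months.
Program A: score 618 < 640; DTI 43.8% > 43%; LTV 60.9% ≤ 80% → does not qualify.
Program B: score 618 < 720; DTI 43.8% > 43%; reserves 6.1 ≥ 2 mo → does not qualify.
Program C: score 618 ≥ 600; DTI 43.8% ≤ 45%; LTV 60.9% ≤ 100% → qualifies.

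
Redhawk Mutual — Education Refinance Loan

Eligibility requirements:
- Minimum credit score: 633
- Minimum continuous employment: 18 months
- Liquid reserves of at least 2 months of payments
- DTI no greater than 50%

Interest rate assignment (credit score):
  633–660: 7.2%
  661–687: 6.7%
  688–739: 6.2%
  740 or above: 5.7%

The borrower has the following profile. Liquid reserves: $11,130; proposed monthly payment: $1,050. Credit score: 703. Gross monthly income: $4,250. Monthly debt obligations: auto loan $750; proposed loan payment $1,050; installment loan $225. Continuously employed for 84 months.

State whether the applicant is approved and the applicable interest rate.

Approved at 6.2%

Credit score 703 ≥ 633 (meets minimum)
Employment 84 ≥ 18 months
Reserves: 11,130 ÷ 1,050 = 10.6 months (meets 2-month minimum)
Total monthly debts = (750 + 1,050 + 225) = 2,025. Debt-to-income = 2,025/4,250 = 47.6% — meets 50% limit
All requirements met. Score 703 falls in the 688–739 tier → 6.2%.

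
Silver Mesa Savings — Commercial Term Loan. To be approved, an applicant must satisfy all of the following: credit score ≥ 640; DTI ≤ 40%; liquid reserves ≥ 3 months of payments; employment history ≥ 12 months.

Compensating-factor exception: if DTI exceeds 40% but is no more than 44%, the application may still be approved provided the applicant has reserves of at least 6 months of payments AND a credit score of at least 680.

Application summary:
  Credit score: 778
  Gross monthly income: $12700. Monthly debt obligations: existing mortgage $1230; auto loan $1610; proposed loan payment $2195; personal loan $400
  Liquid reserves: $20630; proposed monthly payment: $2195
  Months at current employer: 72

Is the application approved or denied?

Approved

Credit score 778 ≥ 640 (meets base)
Total debts = (1,230 + 1,610 + 2,195 + 400) = 5,435. DTI: 5,435 ÷ 12,700 = 42.8%, over the 40% base limit.
Reserves = 20,630/2,195 = 9.4 months ≥ 3
Employment 72 ≥ 12 months
42.8% falls in the override range (40%–44%), so the compensating-factor test applies.
Reserves 9.4 ≥ 6 months; credit score 778 ≥ 680.
Both override conditions satisfied; DTI exception granted.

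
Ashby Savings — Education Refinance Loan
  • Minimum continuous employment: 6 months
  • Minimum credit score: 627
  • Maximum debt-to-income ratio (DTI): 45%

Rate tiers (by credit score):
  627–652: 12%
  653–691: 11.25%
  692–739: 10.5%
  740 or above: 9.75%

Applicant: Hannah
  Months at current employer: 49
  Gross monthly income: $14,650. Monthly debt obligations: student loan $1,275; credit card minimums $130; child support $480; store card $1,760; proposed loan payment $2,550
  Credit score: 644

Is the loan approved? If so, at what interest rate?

Approved at 12%

Credit score 644 ≥ 627 (meets minimum)
Employment 49 ≥ 6 months
Total monthly debts = (1,275 + 130 + 480 + 1,760 + 2,550) = 6,195. DTI: 6,195 ÷ 14,650 = 42.3%, within the 45% cap
All requirements met. Score 644 falls in the 627–652 tier → 12%.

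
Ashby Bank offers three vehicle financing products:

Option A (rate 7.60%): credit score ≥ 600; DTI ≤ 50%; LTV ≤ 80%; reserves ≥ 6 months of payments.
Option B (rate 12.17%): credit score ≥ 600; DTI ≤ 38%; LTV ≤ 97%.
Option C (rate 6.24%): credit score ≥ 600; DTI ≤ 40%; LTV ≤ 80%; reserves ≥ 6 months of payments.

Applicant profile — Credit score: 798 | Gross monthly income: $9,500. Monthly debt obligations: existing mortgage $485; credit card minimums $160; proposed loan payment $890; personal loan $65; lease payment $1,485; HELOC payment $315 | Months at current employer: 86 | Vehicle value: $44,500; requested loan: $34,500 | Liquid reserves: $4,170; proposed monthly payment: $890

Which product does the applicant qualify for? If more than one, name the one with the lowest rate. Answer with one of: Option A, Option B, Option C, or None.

Option B

Total debts = (485 + 160 + 890 + 65 + 1,485 + 315) = 3,400; DTI = 3,400/9,500 = 35.8%.
LTV = 34,500/44,500 = 77.5%.
Reserves = 4,170/890 = 4.7 months.
Option A: score 798 ≥ 600; DTI 35.8% ≤ 50%; LTV 77.5% ≤ 80%; reserves 4.7 < 6 mo → does not qualify.
Option B: score 798 ≥ 600; DTI 35.8% ≤ 38%; LTV 77.5% ≤ 97% → qualifies.
Option C: score 798 ≥ 600; DTI 35.8% ≤ 40%; LTV 77.5% ≤ 80%; reserves 4.7 < 6 mo → does not qualify.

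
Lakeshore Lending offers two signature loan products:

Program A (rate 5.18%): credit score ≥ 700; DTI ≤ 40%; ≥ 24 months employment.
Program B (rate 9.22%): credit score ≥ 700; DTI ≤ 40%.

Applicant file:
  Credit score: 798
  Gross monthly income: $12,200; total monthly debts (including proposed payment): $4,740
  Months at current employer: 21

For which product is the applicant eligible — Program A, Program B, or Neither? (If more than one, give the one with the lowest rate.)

Program B

DTI = 4,740/12,200 = 38.9%.
Program A: score 798 ≥ 700; DTI 38.9% ≤ 40%; employment 21 < 24 mo → does not qualify.
Program B: score 798 ≥ 700; DTI 38.9% ≤ 40% → qualifies.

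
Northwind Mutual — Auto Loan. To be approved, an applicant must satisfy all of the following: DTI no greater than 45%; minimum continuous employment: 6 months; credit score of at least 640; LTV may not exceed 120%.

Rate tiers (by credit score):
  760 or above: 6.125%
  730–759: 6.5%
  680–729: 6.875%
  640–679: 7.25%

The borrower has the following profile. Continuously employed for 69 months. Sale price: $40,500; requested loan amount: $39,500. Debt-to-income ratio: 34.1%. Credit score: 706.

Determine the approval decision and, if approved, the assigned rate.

Credit score 706 ≥ 640 (meets minimum)
DTI 34.1% is within the 45% limit
LTV: 39,500 ÷ 40,500 = 97.5%, within 120% cap
Employment 69 ≥ 6 months
All requirements met. Score 706 falls in the 680–729 tier → 6.875%.

Approved at 6.875%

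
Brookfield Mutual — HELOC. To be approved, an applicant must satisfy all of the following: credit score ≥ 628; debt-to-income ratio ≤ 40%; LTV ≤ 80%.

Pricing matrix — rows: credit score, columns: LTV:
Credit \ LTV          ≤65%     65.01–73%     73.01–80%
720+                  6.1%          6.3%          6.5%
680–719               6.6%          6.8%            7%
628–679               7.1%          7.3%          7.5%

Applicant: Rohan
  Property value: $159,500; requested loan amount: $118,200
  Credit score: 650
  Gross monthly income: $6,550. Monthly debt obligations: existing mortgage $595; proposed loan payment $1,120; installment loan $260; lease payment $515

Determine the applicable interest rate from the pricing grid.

Credit score 650 ≥ 628; Total monthly debts = (595 + 1,120 + 260 + 515) = 2,490. DTI = 2,490/6,550 = 38% ≤ 40%
LTV: 118,200 ÷ 159,500 = 74.1%, within 80% cap
Credit 650 → row 628–679; LTV 74.1% → column 73.01–80%. Grid cell → 7.5%.

7.5%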